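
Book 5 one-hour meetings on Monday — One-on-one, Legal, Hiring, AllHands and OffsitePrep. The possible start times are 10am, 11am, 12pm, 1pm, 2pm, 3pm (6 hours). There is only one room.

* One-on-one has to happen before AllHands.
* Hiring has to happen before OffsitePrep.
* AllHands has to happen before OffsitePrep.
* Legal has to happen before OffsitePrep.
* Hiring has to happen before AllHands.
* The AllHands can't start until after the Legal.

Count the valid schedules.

36

Splitting on One-on-one: it can be 10am (10), 11am (10), 12pm (10), 1pm (6). Listing each branch's schedules as (Legal, Hiring, AllHands, OffsitePrep):
One-on-one=10am: (11am,12pm,1pm,2pm) (11am,12pm,1pm,3pm) (11am,12pm,2pm,3pm) (11am,1pm,2pm,3pm) (12pm,11am,1pm,2pm) (12pm,11am,1pm,3pm) (12pm,11am,2pm,3pm) (12pm,1pm,2pm,3pm) (1pm,11am,2pm,3pm) (1pm,12pm,2pm,3pm) — 10.
One-on-one=11am: (10am,12pm,1pm,2pm) (10am,12pm,1pm,3pm) (10am,12pm,2pm,3pm) (10am,1pm,2pm,3pm) (12pm,10am,1pm,2pm) (12pm,10am,1pm,3pm) (12pm,10am,2pm,3pm) (12pm,1pm,2pm,3pm) (1pm,10am,2pm,3pm) (1pm,12pm,2pm,3pm) — 10.
One-on-one=12pm: (10am,11am,1pm,2pm) (10am,11am,1pm,3pm) (10am,11am,2pm,3pm) (10am,1pm,2pm,3pm) (11am,10am,1pm,2pm) (11am,10am,1pm,3pm) (11am,10am,2pm,3pm) (11am,1pm,2pm,3pm) (1pm,10am,2pm,3pm) (1pm,11am,2pm,3pm) — 10.
One-on-one=1pm: (10am,11am,2pm,3pm) (10am,12pm,2pm,3pm) (11am,10am,2pm,3pm) (11am,12pm,2pm,3pm) (12pm,10am,2pm,3pm) (12pm,11am,2pm,3pm) — 6.
Summing: 10 + 10 + 10 + 6 = 36.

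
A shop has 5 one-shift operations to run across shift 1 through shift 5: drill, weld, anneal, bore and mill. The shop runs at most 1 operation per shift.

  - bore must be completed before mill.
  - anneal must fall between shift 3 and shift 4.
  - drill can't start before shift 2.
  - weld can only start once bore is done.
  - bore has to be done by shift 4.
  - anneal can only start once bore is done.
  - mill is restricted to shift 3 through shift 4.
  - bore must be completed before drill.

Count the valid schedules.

Enumerating: anneal=shift 3; weld=shift 5; mill=shift 4; bore=shift 1; drill=shift 2 | bore in shift 1; anneal in shift 3; weld in shift 2; drill in shift 5; mill in shift 4 | anneal -> shift 4, mill -> shift 3, bore -> shift 1, drill -> shift 2, weld -> shift 5 | drill=shift 5, weld=shift 2, anneal=shift 4, mill=shift 3, bore=shift 1.

4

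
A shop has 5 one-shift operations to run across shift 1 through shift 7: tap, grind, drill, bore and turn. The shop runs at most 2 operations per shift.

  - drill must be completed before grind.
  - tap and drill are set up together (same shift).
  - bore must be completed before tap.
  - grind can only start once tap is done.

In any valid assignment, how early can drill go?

Drill must be in the same shift as tap, which can't be before shift 2, so drill is at least shift 2; downstream work caps drill at shift 6.
drill at shift 2 is achievable: bore in shift 1; turn in shift 1; grind in shift 3; tap in shift 2; drill in shift 2.

shift 2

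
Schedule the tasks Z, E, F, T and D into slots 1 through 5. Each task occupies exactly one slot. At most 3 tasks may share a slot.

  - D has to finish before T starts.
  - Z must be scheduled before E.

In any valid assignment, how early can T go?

2

Precedence pushes T to at least 2.
T at 2 is achievable: E in 2; Z in 1; F in 1; D in 1; T in 2.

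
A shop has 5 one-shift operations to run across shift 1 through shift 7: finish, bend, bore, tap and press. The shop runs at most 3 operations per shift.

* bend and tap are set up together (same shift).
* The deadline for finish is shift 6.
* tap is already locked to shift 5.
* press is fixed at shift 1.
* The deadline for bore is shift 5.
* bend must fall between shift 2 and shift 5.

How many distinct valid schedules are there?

29

Splitting on bore: it can be shift 1 (6), shift 2 (6), shift 3 (6), shift 4 (6), shift 5 (5). Listing each branch's schedules as (finish, bend, tap, press) by shift number:
bore=shift 1: (1,5,5,1) (2,5,5,1) (3,5,5,1) (4,5,5,1) (5,5,5,1) (6,5,5,1) — 6.
bore=shift 2: (1,5,5,1) (2,5,5,1) (3,5,5,1) (4,5,5,1) (5,5,5,1) (6,5,5,1) — 6.
bore=shift 3: (1,5,5,1) (2,5,5,1) (3,5,5,1) (4,5,5,1) (5,5,5,1) (6,5,5,1) — 6.
bore=shift 4: (1,5,5,1) (2,5,5,1) (3,5,5,1) (4,5,5,1) (5,5,5,1) (6,5,5,1) — 6.
bore=shift 5: (1,5,5,1) (2,5,5,1) (3,5,5,1) (4,5,5,1) (6,5,5,1) — 5.
Summing: 6 + 6 + 6 + 6 + 5 = 29.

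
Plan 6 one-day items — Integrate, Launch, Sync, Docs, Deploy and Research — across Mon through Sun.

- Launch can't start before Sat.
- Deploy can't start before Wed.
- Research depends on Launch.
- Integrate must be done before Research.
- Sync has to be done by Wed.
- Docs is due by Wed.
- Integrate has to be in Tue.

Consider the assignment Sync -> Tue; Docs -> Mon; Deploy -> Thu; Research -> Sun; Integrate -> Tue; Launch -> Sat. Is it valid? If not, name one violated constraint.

Yes

Integrate has to be in Tue — holds.
Research depends on Launch — holds.
Integrate must be done before Research — holds.
Docs is due by Wed — holds.
Launch can't start before Sat — holds.
Deploy can't start before Wed — holds.
Sync has to be done by Wed — holds.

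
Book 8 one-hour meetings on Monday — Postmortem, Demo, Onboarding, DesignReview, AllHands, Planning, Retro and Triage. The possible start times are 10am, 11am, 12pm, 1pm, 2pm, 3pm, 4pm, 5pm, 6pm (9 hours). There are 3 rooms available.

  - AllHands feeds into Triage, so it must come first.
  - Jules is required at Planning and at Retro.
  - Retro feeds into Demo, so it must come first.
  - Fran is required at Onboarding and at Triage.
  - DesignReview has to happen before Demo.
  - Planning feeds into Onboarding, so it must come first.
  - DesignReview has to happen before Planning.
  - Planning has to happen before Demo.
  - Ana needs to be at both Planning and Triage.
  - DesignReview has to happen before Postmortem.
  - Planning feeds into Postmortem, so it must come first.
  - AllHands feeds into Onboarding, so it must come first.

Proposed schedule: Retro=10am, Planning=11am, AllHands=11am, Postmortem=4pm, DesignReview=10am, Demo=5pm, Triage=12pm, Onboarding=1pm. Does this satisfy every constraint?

Yes, all constraints hold

Retro feeds into Demo, so it must come first — holds.
Planning has to happen before Demo — holds.
Planning feeds into Postmortem, so it must come first — holds.
AllHands feeds into Onboarding, so it must come first — holds.
Fran is required at Onboarding and at Triage — holds.
Planning feeds into Onboarding, so it must come first — holds.
DesignReview has to happen before Demo — holds.
Jules is required at Planning and at Retro — holds.
AllHands feeds into Triage, so it must come first — holds.
There are 3 rooms available — holds.
DesignReview has to happen before Postmortem — holds.
Ana needs to be at both Planning and Triage — holds.
DesignReview has to happen before Planning — holds.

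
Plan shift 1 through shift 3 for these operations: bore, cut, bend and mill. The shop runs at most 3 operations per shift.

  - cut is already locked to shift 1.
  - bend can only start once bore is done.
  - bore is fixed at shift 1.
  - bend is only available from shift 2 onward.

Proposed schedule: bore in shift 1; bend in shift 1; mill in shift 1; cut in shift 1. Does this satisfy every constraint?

The shop runs at most 3 operations per shift — violated.
bore is fixed at shift 1 — holds.
bend is only available from shift 2 onward — violated.
bend can only start once bore is done — violated.
cut is already locked to shift 1 — holds.

No — it violates: The shop runs at most 3 operations per shift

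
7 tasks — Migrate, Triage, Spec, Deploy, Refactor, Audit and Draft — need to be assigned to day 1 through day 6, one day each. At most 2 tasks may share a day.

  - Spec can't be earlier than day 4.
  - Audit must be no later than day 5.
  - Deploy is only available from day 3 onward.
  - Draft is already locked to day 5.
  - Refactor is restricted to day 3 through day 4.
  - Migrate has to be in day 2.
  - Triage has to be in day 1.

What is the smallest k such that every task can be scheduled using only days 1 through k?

With at most 2 per day and 7 tasks, at least 4 days are needed.
Draft can't be placed before day 5, so the schedule must run through at least day 5.
5 works (last occupied day: day 5): for example Refactor -> day 3, Migrate -> day 2, Triage -> day 1, Draft -> day 5, Deploy -> day 3, Spec -> day 4, Audit -> day 1.

5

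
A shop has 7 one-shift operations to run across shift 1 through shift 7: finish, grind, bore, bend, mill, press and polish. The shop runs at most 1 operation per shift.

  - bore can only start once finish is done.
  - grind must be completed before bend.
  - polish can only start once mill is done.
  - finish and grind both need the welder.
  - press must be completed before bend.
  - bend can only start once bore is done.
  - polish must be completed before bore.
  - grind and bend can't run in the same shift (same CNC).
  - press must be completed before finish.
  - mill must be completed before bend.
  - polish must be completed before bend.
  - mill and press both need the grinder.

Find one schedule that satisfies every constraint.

bend -> shift 7; bore -> shift 5; press -> shift 3; mill -> shift 1; finish -> shift 4; polish -> shift 2; grind -> shift 6

Checking: press(shift 3) before finish(shift 4); press(shift 3) before bend(shift 7); finish(shift 4) before bore(shift 5); bore(shift 5) before bend(shift 7); mill(shift 1) before bend(shift 7); grind(shift 6) before bend(shift 7); polish(shift 2) before bend(shift 7); polish(shift 2) before bore(shift 5); mill(shift 1) before polish(shift 2); finish(shift 4) != grind(shift 6); grind(shift 6) != bend(shift 7); mill(shift 1) != press(shift 3); max 1 per shift (cap 1).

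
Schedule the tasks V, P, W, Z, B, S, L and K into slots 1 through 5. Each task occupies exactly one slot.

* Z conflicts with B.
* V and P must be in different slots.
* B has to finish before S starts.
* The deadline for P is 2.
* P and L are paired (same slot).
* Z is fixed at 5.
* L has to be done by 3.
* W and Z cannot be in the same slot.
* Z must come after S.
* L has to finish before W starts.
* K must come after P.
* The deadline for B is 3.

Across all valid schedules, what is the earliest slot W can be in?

Precedence pushes W to at least 2.
W at 2 is achievable: K -> 2; Z -> 5; V -> 2; L -> 1; W -> 2; B -> 1; P -> 1; S -> 2.

2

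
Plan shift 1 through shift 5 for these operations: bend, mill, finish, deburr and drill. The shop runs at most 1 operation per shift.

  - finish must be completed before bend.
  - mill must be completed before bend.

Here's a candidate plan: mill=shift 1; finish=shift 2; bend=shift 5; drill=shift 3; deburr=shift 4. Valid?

mill must be completed before bend — holds.
finish must be completed before bend — holds.
The shop runs at most 1 operation per shift — holds.

Yes, all constraints hold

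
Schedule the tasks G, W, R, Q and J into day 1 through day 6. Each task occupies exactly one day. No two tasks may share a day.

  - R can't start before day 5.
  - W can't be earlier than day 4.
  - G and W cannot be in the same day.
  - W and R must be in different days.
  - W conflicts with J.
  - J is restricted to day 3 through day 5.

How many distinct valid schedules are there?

42

Splitting on W: it can be day 4 (18), day 5 (12), day 6 (12). Listing each branch's schedules as (G, R, Q, J) by day number:
W=day 4: (1,5,2,3) (1,5,6,3) (1,6,2,3) (1,6,2,5) (1,6,3,5) (1,6,5,3) (2,5,1,3) (2,5,6,3) (2,6,1,3) (2,6,1,5) (2,6,3,5) (2,6,5,3) (3,6,1,5) (3,6,2,5) (5,6,1,3) (5,6,2,3) (6,5,1,3) (6,5,2,3) — 18.
W=day 5: (1,6,2,3) (1,6,2,4) (1,6,3,4) (1,6,4,3) (2,6,1,3) (2,6,1,4) (2,6,3,4) (2,6,4,3) (3,6,1,4) (3,6,2,4) (4,6,1,3) (4,6,2,3) — 12.
W=day 6: (1,5,2,3) (1,5,2,4) (1,5,3,4) (1,5,4,3) (2,5,1,3) (2,5,1,4) (2,5,3,4) (2,5,4,3) (3,5,1,4) (3,5,2,4) (4,5,1,3) (4,5,2,3) — 12.
Summing: 18 + 12 + 12 = 42.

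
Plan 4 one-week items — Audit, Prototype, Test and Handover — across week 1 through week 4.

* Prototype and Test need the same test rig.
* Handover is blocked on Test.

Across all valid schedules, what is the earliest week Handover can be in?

Precedence pushes Handover to at least week 2.
Handover at week 2 is achievable: Audit=week 1; Test=week 1; Prototype=week 2; Handover=week 2.

week 2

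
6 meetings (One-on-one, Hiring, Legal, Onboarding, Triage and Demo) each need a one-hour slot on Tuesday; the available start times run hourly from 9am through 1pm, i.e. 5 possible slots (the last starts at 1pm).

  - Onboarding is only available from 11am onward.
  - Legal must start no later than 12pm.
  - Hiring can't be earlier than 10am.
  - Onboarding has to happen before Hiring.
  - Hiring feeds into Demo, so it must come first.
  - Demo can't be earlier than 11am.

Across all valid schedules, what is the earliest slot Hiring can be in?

Hiring is available from 10am; precedence pushes Hiring to at least 12pm; downstream work caps Hiring at 12pm.
Hiring at 12pm is achievable: One-on-one -> 9am; Demo -> 1pm; Onboarding -> 11am; Triage -> 9am; Hiring -> 12pm; Legal -> 9am.

12pm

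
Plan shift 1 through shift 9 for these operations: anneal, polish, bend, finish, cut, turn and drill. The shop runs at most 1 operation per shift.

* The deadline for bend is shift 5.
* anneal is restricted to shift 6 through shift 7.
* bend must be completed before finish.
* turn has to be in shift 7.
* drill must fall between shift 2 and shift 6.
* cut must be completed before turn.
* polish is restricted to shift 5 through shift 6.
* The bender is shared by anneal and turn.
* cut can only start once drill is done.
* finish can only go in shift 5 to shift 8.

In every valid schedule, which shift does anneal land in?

anneal's window is shift 6–shift 7.
turn is fixed at shift 7, and anneal can't share a shift with turn.
So anneal must be shift 6.

shift 6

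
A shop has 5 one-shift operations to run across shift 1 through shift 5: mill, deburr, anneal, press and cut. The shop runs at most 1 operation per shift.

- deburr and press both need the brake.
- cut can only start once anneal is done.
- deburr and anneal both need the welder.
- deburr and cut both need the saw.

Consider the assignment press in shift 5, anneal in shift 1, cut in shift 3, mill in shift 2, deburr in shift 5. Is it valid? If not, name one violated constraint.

The shop runs at most 1 operation per shift — violated.
deburr and anneal both need the welder — holds.
deburr and cut both need the saw — holds.
deburr and press both need the brake — violated.
cut can only start once anneal is done — holds.

No. deburr and press both need the brake is not satisfied.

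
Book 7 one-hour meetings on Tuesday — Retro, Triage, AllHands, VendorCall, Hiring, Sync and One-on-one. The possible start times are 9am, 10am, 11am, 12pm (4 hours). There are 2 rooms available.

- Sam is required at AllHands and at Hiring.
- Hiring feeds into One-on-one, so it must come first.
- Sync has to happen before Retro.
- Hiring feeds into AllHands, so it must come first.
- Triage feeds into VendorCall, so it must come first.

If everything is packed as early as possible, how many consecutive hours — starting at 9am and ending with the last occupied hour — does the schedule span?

4 hours

The precedence chain requires at least 2 distinct hours.
With at most 2 per hour and 7 meetings, at least 4 hours are needed.
4 works (last occupied hour: 12pm): for example VendorCall -> 11am, Triage -> 10am, Retro -> 10am, Sync -> 9am, AllHands -> 11am, One-on-one -> 12pm, Hiring -> 9am.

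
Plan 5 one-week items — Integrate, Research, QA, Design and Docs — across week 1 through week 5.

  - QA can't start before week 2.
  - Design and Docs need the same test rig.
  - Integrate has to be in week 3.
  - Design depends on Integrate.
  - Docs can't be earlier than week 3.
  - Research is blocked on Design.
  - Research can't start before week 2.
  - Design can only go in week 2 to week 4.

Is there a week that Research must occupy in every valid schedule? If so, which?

week 5

Research is available from week 2; precedence pushes Research to at least week 5.
So Research is pinned to week 5.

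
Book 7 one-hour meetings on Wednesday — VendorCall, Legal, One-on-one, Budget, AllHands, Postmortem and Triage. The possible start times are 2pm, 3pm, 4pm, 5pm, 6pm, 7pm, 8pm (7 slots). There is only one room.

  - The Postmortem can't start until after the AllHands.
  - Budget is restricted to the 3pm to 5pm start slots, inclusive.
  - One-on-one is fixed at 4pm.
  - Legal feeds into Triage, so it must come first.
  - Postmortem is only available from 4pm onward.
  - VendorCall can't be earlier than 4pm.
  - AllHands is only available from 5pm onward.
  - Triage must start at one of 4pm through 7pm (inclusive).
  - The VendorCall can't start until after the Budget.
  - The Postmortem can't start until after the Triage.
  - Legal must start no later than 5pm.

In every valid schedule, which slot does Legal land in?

Legal's own window allows nothing later than 5pm.
So Legal is pinned to 2pm.

2pm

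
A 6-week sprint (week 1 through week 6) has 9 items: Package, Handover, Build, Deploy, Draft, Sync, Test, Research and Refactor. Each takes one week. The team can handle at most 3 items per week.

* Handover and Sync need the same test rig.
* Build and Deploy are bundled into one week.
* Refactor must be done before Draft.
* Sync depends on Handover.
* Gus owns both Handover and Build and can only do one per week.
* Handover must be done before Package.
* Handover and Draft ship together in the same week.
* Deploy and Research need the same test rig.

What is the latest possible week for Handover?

Handover must be in the same week as Draft, which can't be before week 2, so Handover is at least week 2; downstream work caps Handover at week 5.
Handover at week 5 is achievable: Deploy=week 1; Handover=week 5; Research=week 2; Draft=week 5; Sync=week 6; Refactor=week 1; Build=week 1; Test=week 2; Package=week 6.

week 5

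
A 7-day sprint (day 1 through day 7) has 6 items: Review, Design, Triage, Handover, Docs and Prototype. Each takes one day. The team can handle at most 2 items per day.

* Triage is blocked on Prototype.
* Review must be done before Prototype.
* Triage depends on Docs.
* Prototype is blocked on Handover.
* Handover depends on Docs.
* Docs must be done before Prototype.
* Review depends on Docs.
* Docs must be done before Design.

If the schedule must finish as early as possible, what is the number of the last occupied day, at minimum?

The precedence chain requires at least 4 distinct days.
With at most 2 per day and 6 work items, at least 3 days are needed.
4 works (last occupied day: day 4): for example Prototype in day 3; Review in day 2; Triage in day 4; Handover in day 2; Docs in day 1; Design in day 3.

4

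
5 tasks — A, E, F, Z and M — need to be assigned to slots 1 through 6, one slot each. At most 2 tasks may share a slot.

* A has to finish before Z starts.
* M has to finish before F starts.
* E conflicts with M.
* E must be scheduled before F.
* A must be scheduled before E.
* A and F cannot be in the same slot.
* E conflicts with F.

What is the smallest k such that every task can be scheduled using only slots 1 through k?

3 slots

The precedence chain requires at least 3 distinct slots.
With at most 2 per slot and 5 tasks, at least 3 slots are needed.
3 works (last occupied slot: 3): for example Z -> 2, F -> 3, M -> 1, E -> 2, A -> 1.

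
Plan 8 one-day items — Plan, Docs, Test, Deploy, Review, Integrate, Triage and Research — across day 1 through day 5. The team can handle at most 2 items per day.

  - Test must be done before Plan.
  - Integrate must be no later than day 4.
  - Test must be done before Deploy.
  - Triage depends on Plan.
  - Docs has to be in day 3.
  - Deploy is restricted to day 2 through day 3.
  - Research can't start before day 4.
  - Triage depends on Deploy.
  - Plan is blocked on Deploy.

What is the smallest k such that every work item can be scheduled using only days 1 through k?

4

The precedence chain requires at least 4 distinct days.
With at most 2 per day and 8 work items, at least 4 days are needed.
4 works (last occupied day: day 4): for example Test in day 1; Plan in day 3; Deploy in day 2; Review in day 1; Docs in day 3; Integrate in day 2; Research in day 4; Triage in day 4.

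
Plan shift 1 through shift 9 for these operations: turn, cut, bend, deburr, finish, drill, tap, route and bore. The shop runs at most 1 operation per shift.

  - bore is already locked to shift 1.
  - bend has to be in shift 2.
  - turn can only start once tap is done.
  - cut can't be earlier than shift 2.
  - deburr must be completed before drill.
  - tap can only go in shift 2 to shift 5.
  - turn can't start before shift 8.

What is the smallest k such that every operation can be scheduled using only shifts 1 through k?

The precedence chain requires at least 2 distinct shifts.
With at most 1 per shift and 9 operations, at least 9 shifts are needed.
turn can't be placed before shift 8, so the schedule must run through at least shift 8.
9 works (last occupied shift: shift 9): for example bore in shift 1; route in shift 9; drill in shift 6; cut in shift 4; bend in shift 2; deburr in shift 5; turn in shift 8; finish in shift 7; tap in shift 3.

9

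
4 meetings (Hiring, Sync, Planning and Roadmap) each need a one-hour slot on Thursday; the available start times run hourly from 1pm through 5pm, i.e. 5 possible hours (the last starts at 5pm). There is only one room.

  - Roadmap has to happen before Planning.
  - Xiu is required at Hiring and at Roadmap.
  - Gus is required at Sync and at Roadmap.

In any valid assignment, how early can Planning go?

2pm

Precedence pushes Planning to at least 2pm.
Planning at 2pm is achievable: Roadmap=1pm; Sync=4pm; Hiring=3pm; Planning=2pm.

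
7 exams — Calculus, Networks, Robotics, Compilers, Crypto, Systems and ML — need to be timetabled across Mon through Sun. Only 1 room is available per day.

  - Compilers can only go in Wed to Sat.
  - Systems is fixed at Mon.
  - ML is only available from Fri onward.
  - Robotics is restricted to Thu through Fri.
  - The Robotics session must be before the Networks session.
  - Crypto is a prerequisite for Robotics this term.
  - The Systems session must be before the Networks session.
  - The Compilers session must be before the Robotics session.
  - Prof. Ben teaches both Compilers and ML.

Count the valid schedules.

14

Splitting on Networks: it can be Fri (2), Sat (6), Sun (6). Listing each branch's schedules as (Calculus, Robotics, Compilers, Crypto, Systems, ML):
Networks=Fri: (Sat,Thu,Wed,Tue,Mon,Sun) (Sun,Thu,Wed,Tue,Mon,Sat) — 2.
Networks=Sat: (Tue,Fri,Wed,Thu,Mon,Sun) (Tue,Fri,Thu,Wed,Mon,Sun) (Wed,Fri,Thu,Tue,Mon,Sun) (Thu,Fri,Wed,Tue,Mon,Sun) (Fri,Thu,Wed,Tue,Mon,Sun) (Sun,Thu,Wed,Tue,Mon,Fri) — 6.
Networks=Sun: (Tue,Fri,Wed,Thu,Mon,Sat) (Tue,Fri,Thu,Wed,Mon,Sat) (Wed,Fri,Thu,Tue,Mon,Sat) (Thu,Fri,Wed,Tue,Mon,Sat) (Fri,Thu,Wed,Tue,Mon,Sat) (Sat,Thu,Wed,Tue,Mon,Fri) — 6.
Summing: 2 + 6 + 6 = 14.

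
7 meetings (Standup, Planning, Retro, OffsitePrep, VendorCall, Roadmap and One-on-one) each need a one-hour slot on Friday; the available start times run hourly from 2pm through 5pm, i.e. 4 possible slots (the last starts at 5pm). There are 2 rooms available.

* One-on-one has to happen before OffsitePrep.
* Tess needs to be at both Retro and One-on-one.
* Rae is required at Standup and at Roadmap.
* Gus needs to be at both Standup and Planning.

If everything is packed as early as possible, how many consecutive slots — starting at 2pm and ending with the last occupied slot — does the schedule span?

The precedence chain requires at least 2 distinct slots.
With at most 2 per slot and 7 meetings, at least 4 slots are needed.
4 works (last occupied slot: 5pm): for example VendorCall=4pm, Planning=3pm, Standup=2pm, Retro=4pm, One-on-one=2pm, Roadmap=5pm, OffsitePrep=3pm.

4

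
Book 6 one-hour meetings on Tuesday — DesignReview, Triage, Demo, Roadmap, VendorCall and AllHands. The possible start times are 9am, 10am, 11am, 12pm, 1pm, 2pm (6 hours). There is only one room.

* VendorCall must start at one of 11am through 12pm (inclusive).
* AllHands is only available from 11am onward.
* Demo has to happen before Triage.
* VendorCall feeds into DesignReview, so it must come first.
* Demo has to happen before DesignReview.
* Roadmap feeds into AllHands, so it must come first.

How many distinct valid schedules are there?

Splitting on DesignReview: it can be 12pm (5), 1pm (10), 2pm (10). Listing each branch's schedules as (Triage, Demo, Roadmap, VendorCall, AllHands):
DesignReview=12pm: (10am,9am,1pm,11am,2pm) (1pm,9am,10am,11am,2pm) (1pm,10am,9am,11am,2pm) (2pm,9am,10am,11am,1pm) (2pm,10am,9am,11am,1pm) — 5.
DesignReview=1pm: (10am,9am,11am,12pm,2pm) (10am,9am,12pm,11am,2pm) (11am,9am,10am,12pm,2pm) (11am,10am,9am,12pm,2pm) (12pm,9am,10am,11am,2pm) (12pm,10am,9am,11am,2pm) (2pm,9am,10am,11am,12pm) (2pm,9am,10am,12pm,11am) (2pm,10am,9am,11am,12pm) (2pm,10am,9am,12pm,11am) — 10.
DesignReview=2pm: (10am,9am,11am,12pm,1pm) (10am,9am,12pm,11am,1pm) (11am,9am,10am,12pm,1pm) (11am,10am,9am,12pm,1pm) (12pm,9am,10am,11am,1pm) (12pm,10am,9am,11am,1pm) (1pm,9am,10am,11am,12pm) (1pm,9am,10am,12pm,11am) (1pm,10am,9am,11am,12pm) (1pm,10am,9am,12pm,11am) — 10.
Summing: 5 + 10 + 10 = 25.

25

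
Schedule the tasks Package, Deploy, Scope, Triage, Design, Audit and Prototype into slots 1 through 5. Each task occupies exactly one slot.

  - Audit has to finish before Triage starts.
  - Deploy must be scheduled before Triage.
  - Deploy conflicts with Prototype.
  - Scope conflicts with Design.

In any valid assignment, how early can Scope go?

Scope at 1 is achievable: Package=1; Triage=2; Deploy=1; Audit=1; Design=2; Prototype=2; Scope=1.

1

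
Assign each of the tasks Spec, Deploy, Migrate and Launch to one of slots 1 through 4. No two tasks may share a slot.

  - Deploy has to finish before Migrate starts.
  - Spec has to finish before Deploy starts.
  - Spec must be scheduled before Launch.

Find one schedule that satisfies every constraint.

Spec -> 1, Deploy -> 2, Launch -> 4, Migrate -> 3

Checking: Spec(1) before Deploy(2); Deploy(2) before Migrate(3); Spec(1) before Launch(4); max 1 per slot (cap 1).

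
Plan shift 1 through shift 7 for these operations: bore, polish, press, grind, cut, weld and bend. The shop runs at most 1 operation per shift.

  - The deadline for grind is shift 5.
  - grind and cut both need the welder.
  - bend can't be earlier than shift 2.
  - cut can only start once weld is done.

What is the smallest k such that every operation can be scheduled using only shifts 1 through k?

The precedence chain requires at least 2 distinct shifts.
With at most 1 per shift and 7 operations, at least 7 shifts are needed.
7 works (last occupied shift: shift 7): for example bore=shift 5, cut=shift 4, press=shift 7, bend=shift 2, weld=shift 3, grind=shift 1, polish=shift 6.

7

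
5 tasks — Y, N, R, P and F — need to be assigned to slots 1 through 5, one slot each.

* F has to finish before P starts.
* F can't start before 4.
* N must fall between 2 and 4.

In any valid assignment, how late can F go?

F is available from 4; downstream work caps F at 4.
F at 4 is achievable: F in 4; N in 2; R in 1; P in 5; Y in 1.

4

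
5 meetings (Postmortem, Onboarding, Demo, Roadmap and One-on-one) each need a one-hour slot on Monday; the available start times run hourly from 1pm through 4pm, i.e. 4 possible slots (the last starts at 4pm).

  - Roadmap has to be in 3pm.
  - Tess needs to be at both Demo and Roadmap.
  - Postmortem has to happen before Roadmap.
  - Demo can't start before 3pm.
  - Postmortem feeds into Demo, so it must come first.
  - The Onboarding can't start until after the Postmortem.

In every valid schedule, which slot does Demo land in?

4pm

Demo's window is 3pm–4pm.
Roadmap is fixed at 3pm, and Demo can't share a slot with Roadmap.
So Demo must be 4pm.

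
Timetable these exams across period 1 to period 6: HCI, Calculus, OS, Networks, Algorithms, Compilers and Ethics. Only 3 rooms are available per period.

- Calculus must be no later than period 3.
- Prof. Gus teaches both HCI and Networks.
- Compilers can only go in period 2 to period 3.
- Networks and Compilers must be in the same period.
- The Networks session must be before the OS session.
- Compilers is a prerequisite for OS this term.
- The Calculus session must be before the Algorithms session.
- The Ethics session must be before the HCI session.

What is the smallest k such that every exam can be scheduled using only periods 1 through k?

3

The precedence chain requires at least 2 distinct periods.
With at most 3 per period and 7 exams, at least 3 periods are needed.
Propagating the time windows through the other constraints, OS can't land before period 3, so the schedule must run through at least period 3.
3 works (last occupied period: period 3): for example Ethics -> period 1; Algorithms -> period 2; OS -> period 3; Networks -> period 2; HCI -> period 3; Compilers -> period 2; Calculus -> period 1.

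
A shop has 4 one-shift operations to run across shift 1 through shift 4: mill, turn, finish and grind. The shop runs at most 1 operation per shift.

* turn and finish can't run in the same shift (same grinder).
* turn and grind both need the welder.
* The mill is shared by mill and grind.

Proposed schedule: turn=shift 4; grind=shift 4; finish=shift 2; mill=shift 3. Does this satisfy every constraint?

The shop runs at most 1 operation per shift — violated.
turn and grind both need the welder — violated.
turn and finish can't run in the same shift (same grinder) — holds.
The mill is shared by mill and grind — holds.

No. turn and grind both need the welder is not satisfied.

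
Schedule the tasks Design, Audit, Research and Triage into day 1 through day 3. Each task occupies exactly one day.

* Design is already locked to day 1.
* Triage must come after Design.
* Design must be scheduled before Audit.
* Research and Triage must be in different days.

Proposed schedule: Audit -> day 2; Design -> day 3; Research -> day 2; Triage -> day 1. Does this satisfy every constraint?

Invalid. Triage must come after Design.

Design is already locked to day 1 — violated.
Triage must come after Design — violated.
Research and Triage must be in different days — holds.
Design must be scheduled before Audit — violated.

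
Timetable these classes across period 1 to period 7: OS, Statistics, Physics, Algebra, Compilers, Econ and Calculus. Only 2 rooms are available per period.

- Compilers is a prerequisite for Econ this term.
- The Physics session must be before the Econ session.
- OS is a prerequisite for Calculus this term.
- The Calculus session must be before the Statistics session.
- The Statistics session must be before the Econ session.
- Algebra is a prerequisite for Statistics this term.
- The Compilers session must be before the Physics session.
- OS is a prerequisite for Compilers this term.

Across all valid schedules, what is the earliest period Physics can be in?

period 3

Precedence pushes Physics to at least period 3; downstream work caps Physics at period 6.
Physics at period 3 is achievable: Econ -> period 4, Calculus -> period 2, Compilers -> period 2, Physics -> period 3, Statistics -> period 3, OS -> period 1, Algebra -> period 1.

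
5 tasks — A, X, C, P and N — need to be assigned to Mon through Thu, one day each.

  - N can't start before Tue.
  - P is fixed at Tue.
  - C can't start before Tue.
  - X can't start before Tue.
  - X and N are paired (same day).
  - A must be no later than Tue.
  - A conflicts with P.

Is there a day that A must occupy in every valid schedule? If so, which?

A's window is Mon–Tue.
P is fixed at Tue, and A can't share a day with P.
So A must be Mon.

Mon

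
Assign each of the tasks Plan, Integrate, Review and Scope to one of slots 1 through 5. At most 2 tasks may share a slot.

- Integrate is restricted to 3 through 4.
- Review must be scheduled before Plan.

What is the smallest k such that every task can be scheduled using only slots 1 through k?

3 slots

The precedence chain requires at least 2 distinct slots.
With at most 2 per slot and 4 tasks, at least 2 slots are needed.
Integrate can't be placed before 3, so the schedule must run through at least slot 3.
3 works (last occupied slot: 3): for example Plan=2, Review=1, Scope=1, Integrate=3.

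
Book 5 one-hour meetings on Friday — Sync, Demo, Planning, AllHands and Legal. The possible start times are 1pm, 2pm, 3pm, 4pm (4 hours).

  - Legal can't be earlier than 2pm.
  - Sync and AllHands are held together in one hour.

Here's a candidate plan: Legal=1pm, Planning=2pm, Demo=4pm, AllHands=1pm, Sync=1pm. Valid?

No — it violates: Legal can't be earlier than 2pm

Legal can't be earlier than 2pm — violated.
Sync and AllHands are held together in one hour — holds.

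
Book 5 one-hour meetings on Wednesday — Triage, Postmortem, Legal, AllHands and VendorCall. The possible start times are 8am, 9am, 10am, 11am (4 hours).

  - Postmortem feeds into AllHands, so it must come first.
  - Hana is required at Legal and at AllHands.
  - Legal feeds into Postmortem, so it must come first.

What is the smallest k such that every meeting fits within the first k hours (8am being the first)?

The precedence chain requires at least 3 distinct hours.
3 works (last occupied hour: 10am): for example Triage=8am; AllHands=10am; Postmortem=9am; VendorCall=8am; Legal=8am.

3 hours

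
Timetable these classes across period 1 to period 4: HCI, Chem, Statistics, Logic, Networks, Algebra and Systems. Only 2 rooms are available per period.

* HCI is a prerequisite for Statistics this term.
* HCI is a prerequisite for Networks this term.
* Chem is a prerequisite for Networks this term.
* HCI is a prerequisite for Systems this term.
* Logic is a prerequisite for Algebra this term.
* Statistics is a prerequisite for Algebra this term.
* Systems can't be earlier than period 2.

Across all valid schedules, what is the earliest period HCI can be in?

Downstream work caps HCI at period 2.
HCI at period 1 is achievable: Networks in period 3, Algebra in period 4, HCI in period 1, Chem in period 1, Logic in period 3, Systems in period 2, Statistics in period 2.

period 1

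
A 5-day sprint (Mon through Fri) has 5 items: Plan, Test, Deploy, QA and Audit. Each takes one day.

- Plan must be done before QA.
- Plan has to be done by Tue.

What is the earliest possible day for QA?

Precedence pushes QA to at least Tue.
QA at Tue is achievable: QA in Tue, Audit in Mon, Test in Mon, Plan in Mon, Deploy in Mon.

Tue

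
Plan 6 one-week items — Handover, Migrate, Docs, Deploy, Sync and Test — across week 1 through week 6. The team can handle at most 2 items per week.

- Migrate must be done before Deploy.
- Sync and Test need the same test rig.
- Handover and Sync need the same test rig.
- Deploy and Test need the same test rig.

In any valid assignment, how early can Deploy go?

week 2

Precedence pushes Deploy to at least week 2.
Deploy at week 2 is achievable: Docs -> week 2; Handover -> week 1; Sync -> week 3; Migrate -> week 1; Deploy -> week 2; Test -> week 4.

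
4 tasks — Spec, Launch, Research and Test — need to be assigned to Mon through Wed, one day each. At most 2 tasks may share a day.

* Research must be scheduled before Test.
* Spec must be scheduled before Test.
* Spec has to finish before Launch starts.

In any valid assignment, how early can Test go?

Precedence pushes Test to at least Tue.
Test at Tue is achievable: Launch=Tue; Spec=Mon; Research=Mon; Test=Tue.

Tue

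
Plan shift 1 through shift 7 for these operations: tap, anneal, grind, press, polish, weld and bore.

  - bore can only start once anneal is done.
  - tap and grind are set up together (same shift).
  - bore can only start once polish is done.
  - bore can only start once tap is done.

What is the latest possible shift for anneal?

shift 6

Downstream work caps anneal at shift 6.
anneal at shift 6 is achievable: weld=shift 1; polish=shift 1; press=shift 1; anneal=shift 6; bore=shift 7; tap=shift 1; grind=shift 1.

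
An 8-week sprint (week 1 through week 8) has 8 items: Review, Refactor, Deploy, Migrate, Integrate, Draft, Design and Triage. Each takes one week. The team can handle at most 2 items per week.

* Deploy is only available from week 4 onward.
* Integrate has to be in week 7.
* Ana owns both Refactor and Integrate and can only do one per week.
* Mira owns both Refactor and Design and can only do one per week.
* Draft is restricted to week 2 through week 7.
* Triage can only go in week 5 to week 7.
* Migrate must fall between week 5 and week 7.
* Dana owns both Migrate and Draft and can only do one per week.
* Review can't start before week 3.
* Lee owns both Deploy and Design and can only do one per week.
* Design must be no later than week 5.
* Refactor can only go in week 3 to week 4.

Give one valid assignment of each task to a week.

Deploy -> week 4, Migrate -> week 5, Draft -> week 2, Triage -> week 5, Design -> week 1, Review -> week 3, Refactor -> week 3, Integrate -> week 7

Checking: Refactor(week 3) != Integrate(week 7); Refactor(week 3) != Design(week 1); Deploy(week 4) != Design(week 1); Migrate(week 5) != Draft(week 2); Draft=week 2 in [week 2,week 7]; Migrate=week 5 in [week 5,week 7]; Refactor=week 3 in [week 3,week 4]; Design=week 1 in [week 1,week 5]; Review=week 3 in [week 3,week 8]; Deploy=week 4 in [week 4,week 8]; Integrate=week 7 in [week 7,week 7]; Triage=week 5 in [week 5,week 7]; max 2 per week (cap 2).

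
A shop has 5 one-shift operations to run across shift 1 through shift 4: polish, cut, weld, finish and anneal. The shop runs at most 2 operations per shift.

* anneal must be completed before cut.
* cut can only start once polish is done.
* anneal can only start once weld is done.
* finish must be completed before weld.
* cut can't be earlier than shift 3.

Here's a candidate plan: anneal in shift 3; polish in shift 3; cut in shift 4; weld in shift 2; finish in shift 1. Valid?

The shop runs at most 2 operations per shift — holds.
anneal must be completed before cut — holds.
finish must be completed before weld — holds.
cut can only start once polish is done — holds.
cut can't be earlier than shift 3 — holds.
anneal can only start once weld is done — holds.

Yes, all constraints hold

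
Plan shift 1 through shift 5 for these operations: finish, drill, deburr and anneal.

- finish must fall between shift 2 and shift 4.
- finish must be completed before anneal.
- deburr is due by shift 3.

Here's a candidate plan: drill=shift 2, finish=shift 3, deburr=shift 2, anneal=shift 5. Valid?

finish must fall between shift 2 and shift 4 — holds.
deburr is due by shift 3 — holds.
finish must be completed before anneal — holds.

Yes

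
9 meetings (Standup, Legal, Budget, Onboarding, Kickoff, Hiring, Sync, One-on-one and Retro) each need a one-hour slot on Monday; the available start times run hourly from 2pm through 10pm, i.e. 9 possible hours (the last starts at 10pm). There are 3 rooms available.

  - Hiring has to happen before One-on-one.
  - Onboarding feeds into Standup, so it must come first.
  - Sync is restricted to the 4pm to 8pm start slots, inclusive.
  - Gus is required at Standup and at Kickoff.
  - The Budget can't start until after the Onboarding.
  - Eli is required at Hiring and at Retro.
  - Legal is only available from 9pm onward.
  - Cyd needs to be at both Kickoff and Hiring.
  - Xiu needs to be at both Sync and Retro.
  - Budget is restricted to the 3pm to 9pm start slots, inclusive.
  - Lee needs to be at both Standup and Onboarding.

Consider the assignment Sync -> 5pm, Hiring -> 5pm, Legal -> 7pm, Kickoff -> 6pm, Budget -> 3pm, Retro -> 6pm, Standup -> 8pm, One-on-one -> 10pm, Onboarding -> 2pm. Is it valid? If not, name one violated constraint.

Eli is required at Hiring and at Retro — holds.
Onboarding feeds into Standup, so it must come first — holds.
Gus is required at Standup and at Kickoff — holds.
The Budget can't start until after the Onboarding — holds.
There are 3 rooms available — holds.
Lee needs to be at both Standup and Onboarding — holds.
Cyd needs to be at both Kickoff and Hiring — holds.
Xiu needs to be at both Sync and Retro — holds.
Budget is restricted to the 3pm to 9pm start slots, inclusive — holds.
Legal is only available from 9pm onward — violated.
Sync is restricted to the 4pm to 8pm start slots, inclusive — holds.
Hiring has to happen before One-on-one — holds.

No. Legal is only available from 9pm onward is not satisfied.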